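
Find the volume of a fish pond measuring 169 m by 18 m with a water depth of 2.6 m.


Base area = L * W = 169 * 18 = 3042 m^2
Volume = area * depth = 3042 * 2.6 = 7909.2 m^3

7909.2 m^3


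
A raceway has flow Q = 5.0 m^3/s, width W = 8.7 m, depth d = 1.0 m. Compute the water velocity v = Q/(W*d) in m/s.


Cross-sectional area = W * d = 8.7 * 1.0 = 8.7 m^2
Velocity = Q / A = 5.0 / 8.7 = 0.574713 m/s

0.574713 m/s


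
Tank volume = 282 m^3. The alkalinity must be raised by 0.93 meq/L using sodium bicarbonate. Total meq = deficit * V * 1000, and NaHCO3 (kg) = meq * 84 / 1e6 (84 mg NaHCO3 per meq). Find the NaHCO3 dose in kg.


Tank volume in L = 282 m^3 * 1000 = 282000 L
Total meq required = 0.93 meq/L * 282000 L = 262260 meq
NaHCO3 mass = 262260 meq * 84 mg/meq / 1e6 = 22.0298 kg

22.0298 kg


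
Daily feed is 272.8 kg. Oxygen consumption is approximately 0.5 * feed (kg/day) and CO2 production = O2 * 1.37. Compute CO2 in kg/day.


O2 = 272.8 * 0.5 = 136.4
CO2 = 136.4 * 1.37 = 186.868

186.868 kg/day


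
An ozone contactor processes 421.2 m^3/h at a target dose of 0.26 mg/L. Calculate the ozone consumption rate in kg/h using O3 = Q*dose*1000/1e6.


O3 demand (mg/h) = Q * dose * 1000 = 421.2 * 0.26 * 1000 = 109512 mg/h
Convert mg to kg: 109512 / 1e6 = 0.109512 kg/h

0.109512 kg/h


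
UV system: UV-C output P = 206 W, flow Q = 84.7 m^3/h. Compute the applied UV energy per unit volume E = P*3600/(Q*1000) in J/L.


Energy delivered per hour = 206 W * 3600 s = 741600 J/h
Volume treated per hour = 84.7 m^3/h * 1000 = 84700 L/h
dose = 741600 / 84700 = 8.75561 J/L

8.75561 J/L


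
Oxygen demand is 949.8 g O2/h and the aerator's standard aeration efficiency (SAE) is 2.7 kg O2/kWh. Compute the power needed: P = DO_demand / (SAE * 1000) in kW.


SAE in g O2/kWh = 2.7 * 1000 = 2700 g/kWh
P = DO_demand / SAE_g = 949.8 / 2700 = 0.351778 kW

0.351778 kW


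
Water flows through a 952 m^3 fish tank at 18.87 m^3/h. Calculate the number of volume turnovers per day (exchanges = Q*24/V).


Daily flow volume = 18.87 m^3/h * 24 h = 452.88 m^3/day
Exchanges = daily flow / tank volume = 452.88 / 952 = 0.475714 exchanges/day

0.475714 exchanges/day


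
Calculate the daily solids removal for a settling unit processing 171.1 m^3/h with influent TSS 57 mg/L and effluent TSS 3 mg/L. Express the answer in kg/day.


Concentration drop: TSS_in - TSS_out = 57 - 3 = 54 mg/L
Hourly solids removed = Q * dTSS = 171.1 m^3/h * 54 mg/L = 9239.4 g/h  (m^3/h * mg/L = g/h)
Daily solids removed = 9239.4 * 24 = 221745.6 g/day
Convert g to kg: 221745.6 / 1000 = 221.7456 kg/day

221.7456 kg/day


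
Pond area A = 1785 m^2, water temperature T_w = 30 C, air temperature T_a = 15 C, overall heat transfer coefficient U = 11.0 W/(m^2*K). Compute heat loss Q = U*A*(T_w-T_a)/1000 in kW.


Temperature difference dT = 30 - 15 = 15 K
Heat loss (W) = U * A * dT = 11.0 * 1785 * 15 = 294525 W
Convert to kW: 294525 / 1000 = 294.525 kW

294.525 kW


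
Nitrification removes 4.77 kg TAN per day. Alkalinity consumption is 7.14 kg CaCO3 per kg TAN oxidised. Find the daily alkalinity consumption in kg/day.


Alkalinity factor: 7.14 kg CaCO3 consumed per kg TAN nitrified
alk = 4.77 kg TAN * 7.14 = 34.0578 kg CaCO3/day

34.0578 kg CaCO3/day


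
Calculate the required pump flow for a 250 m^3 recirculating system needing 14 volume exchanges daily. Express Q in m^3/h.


Daily recirculation volume = 250 m^3 * 14 = 3500 m^3/day
Flow rate Q = daily volume / 24 h = 3500 / 24 = 145.833 m^3/h

145.833 m^3/h


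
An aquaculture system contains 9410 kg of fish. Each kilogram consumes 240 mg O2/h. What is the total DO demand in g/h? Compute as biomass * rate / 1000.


Total O2 consumption (mg/h) = 9410 kg * 240 mg/(kg*h) = 2258400 mg/h
Convert to g/h: 2258400 / 1000 = 2258.4 g/h

2258.4 g/h


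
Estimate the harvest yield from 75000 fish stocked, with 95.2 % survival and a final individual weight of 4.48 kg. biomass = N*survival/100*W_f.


Survivors = 75000 * 95.2/100 = 71400 fish
Harvest biomass = survivors * W_f = 71400 * 4.48 = 319872 kg

319872 kg


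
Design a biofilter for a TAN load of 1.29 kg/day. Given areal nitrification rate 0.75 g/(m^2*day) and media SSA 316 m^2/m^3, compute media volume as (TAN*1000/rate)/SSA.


A = 1.29*1000 / 0.75 = 1720 m^2
V = 1720 / 316 = 5.44304

5.44304 m^3


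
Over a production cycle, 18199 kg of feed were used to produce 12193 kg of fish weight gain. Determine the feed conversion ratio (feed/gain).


FCR = feed consumed / weight gained
FCR = 18199 kg / 12193 kg = 1.49258

1.49258


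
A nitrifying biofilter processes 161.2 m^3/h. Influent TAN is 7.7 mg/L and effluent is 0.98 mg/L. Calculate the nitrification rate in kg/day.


Concentration drop: TAN_in - TAN_out = 7.7 - 0.98 = 6.72 mg/L
Hourly TAN removed = Q * dTAN = 161.2 m^3/h * 6.72 mg/L = 1083.264 g/h  (m^3/h * mg/L = g/h)
Daily TAN removed = 1083.264 * 24 = 25998.336 g/day
Convert to kg/day: 25998.336 / 1000 = 25.998336 kg/day

25.998336 kg/day


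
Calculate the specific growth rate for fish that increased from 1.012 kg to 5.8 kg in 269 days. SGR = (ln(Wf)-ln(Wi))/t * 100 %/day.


ln(W_f) = ln(5.8) = 1.7578579
ln(W_i) = ln(1.012) = 0.011928571
ln(W_f) - ln(W_i) = 1.7578579 - 0.011928571 = 1.7459293
SGR = 1.7459293 / 269 * 100 = 0.649044 %/day

0.649044 %/day


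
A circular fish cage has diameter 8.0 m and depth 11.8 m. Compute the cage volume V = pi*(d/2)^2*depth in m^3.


r = d/2 = 8.0/2 = 4 m
Base area = pi*r^2 = pi*4^2 = 50.265482 m^2
Volume = 50.265482 * 11.8 = 593.133 m^3

593.133 m^3


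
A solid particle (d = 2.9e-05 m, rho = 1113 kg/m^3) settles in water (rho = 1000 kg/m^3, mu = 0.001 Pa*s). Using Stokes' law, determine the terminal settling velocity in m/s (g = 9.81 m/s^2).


Density difference: rho_p - rho_f = 1113 - 1000 = 113 kg/m^3
d^2 = (2.9e-05)^2 = 8.41e-10 m^2
Numerator = (rho_p - rho_f) * g * d^2 = 113 * 9.81 * 8.41e-10 = 9.3227373e-07
Denominator = 18 * mu = 18 * 0.001 = 0.018
v_s = 9.3227373e-07 / 0.018 = 5.1793e-05 m/s
Check: Re = rho_f * v_s * d / mu = 1000 * 5.1793e-05 * 2.9e-05 / 0.001 = 0.0015 < 1, so Stokes' law applies.

5.1793e-05 m/s


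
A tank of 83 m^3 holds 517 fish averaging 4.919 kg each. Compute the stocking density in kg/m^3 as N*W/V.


Total biomass = 517 fish * 4.919 kg = 2543.123 kg
Density = total biomass / volume = 2543.123 / 83 = 30.64 kg/m^3

30.64 kg/m^3


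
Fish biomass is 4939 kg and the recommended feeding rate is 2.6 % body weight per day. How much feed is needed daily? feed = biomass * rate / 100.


Feeding rate fraction = 2.6% / 100 = 0.026
Daily feed = 4939 kg * 0.026 = 128.414 kg/day

128.414 kg/day


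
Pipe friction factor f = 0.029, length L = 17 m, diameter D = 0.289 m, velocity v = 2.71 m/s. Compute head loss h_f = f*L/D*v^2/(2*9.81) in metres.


v^2 = 2.71^2 = 7.3441 m^2/s^2
L/D = 17/0.289 = 58.823529
h_f = f*(L/D)*v^2/(2g) = 0.029 * 58.823529 * 7.3441 / 19.62 = 0.638541 m

0.638541 m


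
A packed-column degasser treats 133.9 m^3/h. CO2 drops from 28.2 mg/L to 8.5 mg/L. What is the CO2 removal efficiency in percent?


CO2_out / CO2_in = 8.5 / 28.2 = 0.30141844
Fraction remaining = 0.30141844
efficiency = (1 - 0.30141844) * 100 = 69.8582 %

69.8582 %


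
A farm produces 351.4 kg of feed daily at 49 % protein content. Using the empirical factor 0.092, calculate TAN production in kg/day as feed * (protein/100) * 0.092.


Protein in feed = 351.4 * 49/100 = 172.186 kg/day
TAN = protein * 0.092 = 172.186 * 0.092 = 15.841112 kg/day

15.841112 kg/day


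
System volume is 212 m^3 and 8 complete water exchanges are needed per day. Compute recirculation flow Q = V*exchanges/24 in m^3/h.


Daily recirculation volume = 212 m^3 * 8 = 1696 m^3/day
Flow rate Q = daily volume / 24 h = 1696 / 24 = 70.6667 m^3/h

70.6667 m^3/h


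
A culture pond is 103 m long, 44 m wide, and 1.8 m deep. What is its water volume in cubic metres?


Base area = L * W = 103 * 44 = 4532 m^2
Volume = area * depth = 4532 * 1.8 = 8157.6 m^3

8157.6 m^3


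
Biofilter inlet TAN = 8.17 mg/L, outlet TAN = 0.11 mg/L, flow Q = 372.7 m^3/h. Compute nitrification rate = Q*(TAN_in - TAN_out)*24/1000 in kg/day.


Concentration drop: TAN_in - TAN_out = 8.17 - 0.11 = 8.06 mg/L
Hourly TAN removed = Q * dTAN = 372.7 m^3/h * 8.06 mg/L = 3003.962 g/h  (m^3/h * mg/L = g/h)
Daily TAN removed = 3003.962 * 24 = 72095.088 g/day
Convert to kg/day: 72095.088 / 1000 = 72.095088 kg/day

72.095088 kg/day


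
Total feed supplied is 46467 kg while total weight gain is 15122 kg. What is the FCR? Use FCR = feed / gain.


FCR = feed consumed / weight gained
FCR = 46467 kg / 15122 kg = 3.07281

3.07281


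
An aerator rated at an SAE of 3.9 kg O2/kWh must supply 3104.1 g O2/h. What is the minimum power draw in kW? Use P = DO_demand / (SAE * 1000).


SAE in g O2/kWh = 3.9 * 1000 = 3900 g/kWh
P = DO_demand / SAE_g = 3104.1 / 3900 = 0.795923 kW

0.795923 kW


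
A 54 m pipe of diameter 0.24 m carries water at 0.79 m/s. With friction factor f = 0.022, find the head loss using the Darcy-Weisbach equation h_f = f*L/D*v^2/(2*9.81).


v^2 = 0.79^2 = 0.6241 m^2/s^2
L/D = 54/0.24 = 225
h_f = f*(L/D)*v^2/(2g) = 0.022 * 225 * 0.6241 / 19.62 = 0.157456 m

0.157456 m


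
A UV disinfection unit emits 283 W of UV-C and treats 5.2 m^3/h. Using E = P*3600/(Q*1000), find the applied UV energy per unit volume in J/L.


Energy delivered per hour = 283 W * 3600 s = 1018800 J/h
Volume treated per hour = 5.2 m^3/h * 1000 = 5200 L/h
dose = 1018800 / 5200 = 195.923 J/L

195.923 J/L


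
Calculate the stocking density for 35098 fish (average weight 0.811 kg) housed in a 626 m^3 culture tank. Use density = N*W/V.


Total biomass = 35098 fish * 0.811 kg = 28464.478 kg
Density = total biomass / volume = 28464.478 / 626 = 45.4704 kg/m^3

45.4704 kg/m^3


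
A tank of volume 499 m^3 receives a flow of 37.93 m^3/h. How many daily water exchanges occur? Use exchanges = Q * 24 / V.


Daily flow volume = 37.93 m^3/h * 24 h = 910.32 m^3/day
Exchanges = daily flow / tank volume = 910.32 / 499 = 1.82429 exchanges/day

1.82429 exchanges/day


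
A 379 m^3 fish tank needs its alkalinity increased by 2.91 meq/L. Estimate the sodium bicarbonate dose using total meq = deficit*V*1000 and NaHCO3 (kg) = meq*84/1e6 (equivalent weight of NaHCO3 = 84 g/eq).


Tank volume in L = 379 m^3 * 1000 = 379000 L
Total meq required = 2.91 meq/L * 379000 L = 1102890 meq
NaHCO3 mass = 1102890 meq * 84 mg/meq / 1e6 = 92.6428 kg

92.6428 kg


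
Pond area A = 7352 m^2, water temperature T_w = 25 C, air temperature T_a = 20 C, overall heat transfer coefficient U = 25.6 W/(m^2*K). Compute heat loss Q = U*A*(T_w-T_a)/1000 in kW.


Temperature difference dT = 25 - 20 = 5 K
Heat loss (W) = U * A * dT = 25.6 * 7352 * 5 = 941056 W
Convert to kW: 941056 / 1000 = 941.056 kW

941.056 kW


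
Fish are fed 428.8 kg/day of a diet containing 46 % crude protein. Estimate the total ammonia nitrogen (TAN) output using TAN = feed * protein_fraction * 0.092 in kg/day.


Protein in feed = 428.8 * 46/100 = 197.248 kg/day
TAN = protein * 0.092 = 197.248 * 0.092 = 18.146816 kg/day

18.146816 kg/day


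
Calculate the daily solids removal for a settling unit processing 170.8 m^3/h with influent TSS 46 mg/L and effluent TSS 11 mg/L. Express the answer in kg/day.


Concentration drop: TSS_in - TSS_out = 46 - 11 = 35 mg/L
Hourly solids removed = Q * dTSS = 170.8 m^3/h * 35 mg/L = 5978 g/h  (m^3/h * mg/L = g/h)
Daily solids removed = 5978 * 24 = 143472 g/day
Convert g to kg: 143472 / 1000 = 143.472 kg/day

143.472 kg/day


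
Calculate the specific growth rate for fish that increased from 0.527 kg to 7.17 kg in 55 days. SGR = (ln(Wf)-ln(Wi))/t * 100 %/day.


ln(W_f) = ln(7.17) = 1.9699057
ln(W_i) = ln(0.527) = -0.64055473
ln(W_f) - ln(W_i) = 1.9699057 - -0.64055473 = 2.6104604
SGR = 2.6104604 / 55 * 100 = 4.74629 %/day

4.74629 %/day


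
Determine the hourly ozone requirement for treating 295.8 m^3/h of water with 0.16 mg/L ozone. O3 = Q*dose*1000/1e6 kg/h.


O3 demand (mg/h) = Q * dose * 1000 = 295.8 * 0.16 * 1000 = 47328 mg/h
Convert mg to kg: 47328 / 1e6 = 0.047328 kg/h

0.047328 kg/h


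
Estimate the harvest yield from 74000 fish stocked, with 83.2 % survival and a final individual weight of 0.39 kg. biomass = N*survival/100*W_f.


Survivors = 74000 * 83.2/100 = 61568 fish
Harvest biomass = survivors * W_f = 61568 * 0.39 = 24011.52 kg

24011.52 kg


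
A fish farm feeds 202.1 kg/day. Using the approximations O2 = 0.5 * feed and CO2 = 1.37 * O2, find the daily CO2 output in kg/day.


O2 = 202.1 * 0.5 = 101.05
CO2 = 101.05 * 1.37 = 138.4385

138.4385 kg/day


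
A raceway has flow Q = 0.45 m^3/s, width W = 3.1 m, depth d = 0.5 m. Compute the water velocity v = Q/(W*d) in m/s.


Cross-sectional area = W * d = 3.1 * 0.5 = 1.55 m^2
Velocity = Q / A = 0.45 / 1.55 = 0.290323 m/s

0.290323 m/s


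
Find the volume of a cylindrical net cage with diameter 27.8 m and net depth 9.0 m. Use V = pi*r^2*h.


r = d/2 = 27.8/2 = 13.9 m
Base area = pi*r^2 = pi*13.9^2 = 606.98712 m^2
Volume = 606.98712 * 9.0 = 5462.88 m^3

5462.88 m^3


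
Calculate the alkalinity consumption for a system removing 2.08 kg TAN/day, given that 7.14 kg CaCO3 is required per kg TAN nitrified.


Alkalinity factor: 7.14 kg CaCO3 consumed per kg TAN nitrified
alk = 2.08 kg TAN * 7.14 = 14.8512 kg CaCO3/day

14.8512 kg CaCO3/day


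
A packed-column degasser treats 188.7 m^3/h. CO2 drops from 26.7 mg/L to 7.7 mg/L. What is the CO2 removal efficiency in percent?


CO2_out / CO2_in = 7.7 / 26.7 = 0.28838951
Fraction remaining = 0.28838951
efficiency = (1 - 0.28838951) * 100 = 71.161 %

71.161 %


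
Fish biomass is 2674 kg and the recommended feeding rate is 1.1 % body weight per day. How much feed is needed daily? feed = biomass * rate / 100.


Feeding rate fraction = 1.1% / 100 = 0.011
Daily feed = 2674 kg * 0.011 = 29.414 kg/day

29.414 kg/day


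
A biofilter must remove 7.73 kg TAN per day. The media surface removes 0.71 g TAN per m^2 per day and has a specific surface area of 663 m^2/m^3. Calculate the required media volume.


A = 7.73*1000 / 0.71 = 10887.324 m^2
V = 10887.324 / 663 = 16.4213

16.4213 m^3


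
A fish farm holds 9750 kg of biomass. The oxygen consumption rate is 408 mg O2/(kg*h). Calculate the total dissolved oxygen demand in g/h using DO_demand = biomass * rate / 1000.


Total O2 consumption (mg/h) = 9750 kg * 408 mg/(kg*h) = 3978000 mg/h
Convert to g/h: 3978000 / 1000 = 3978 g/h

3978 g/h


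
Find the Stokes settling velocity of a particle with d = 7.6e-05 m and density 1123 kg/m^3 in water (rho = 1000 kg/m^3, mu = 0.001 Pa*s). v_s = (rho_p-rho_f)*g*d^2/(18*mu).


Density difference: rho_p - rho_f = 1123 - 1000 = 123 kg/m^3
d^2 = (7.6e-05)^2 = 5.776e-09 m^2
Numerator = (rho_p - rho_f) * g * d^2 = 123 * 9.81 * 5.776e-09 = 6.9694949e-06
Denominator = 18 * mu = 18 * 0.001 = 0.018
v_s = 6.9694949e-06 / 0.018 = 3.87194e-04 m/s
Check: Re = rho_f * v_s * d / mu = 1000 * 3.87194e-04 * 7.6e-05 / 0.001 = 0.0294 < 1, so Stokes' law applies.

3.87194e-04 m/s


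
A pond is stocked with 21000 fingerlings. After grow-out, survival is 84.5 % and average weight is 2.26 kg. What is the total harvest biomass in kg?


Survivors = 21000 * 84.5/100 = 17745 fish
Harvest biomass = survivors * W_f = 17745 * 2.26 = 40103.7 kg

40103.7 kg


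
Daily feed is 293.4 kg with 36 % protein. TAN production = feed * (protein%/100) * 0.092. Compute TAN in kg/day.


Protein in feed = 293.4 * 36/100 = 105.624 kg/day
TAN = protein * 0.092 = 105.624 * 0.092 = 9.717408 kg/day

9.717408 kg/day


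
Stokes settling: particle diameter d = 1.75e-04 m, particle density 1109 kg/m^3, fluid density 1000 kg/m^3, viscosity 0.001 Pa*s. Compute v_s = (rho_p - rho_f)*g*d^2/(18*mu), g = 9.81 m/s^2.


Density difference: rho_p - rho_f = 1109 - 1000 = 109 kg/m^3
d^2 = (1.75e-04)^2 = 3.0625e-08 m^2
Numerator = (rho_p - rho_f) * g * d^2 = 109 * 9.81 * 3.0625e-08 = 3.2747006e-05
Denominator = 18 * mu = 18 * 0.001 = 0.018
v_s = 3.2747006e-05 / 0.018 = 0.00181928 m/s
Check: Re = rho_f * v_s * d / mu = 1000 * 0.00181928 * 1.75e-04 / 0.001 = 0.318 < 1, so Stokes' law applies.

0.00181928 m/s


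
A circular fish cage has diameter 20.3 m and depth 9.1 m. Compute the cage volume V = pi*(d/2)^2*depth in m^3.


r = d/2 = 20.3/2 = 10.15 m
Base area = pi*r^2 = pi*10.15^2 = 323.65473 m^2
Volume = 323.65473 * 9.1 = 2945.26 m^3

2945.26 m^3


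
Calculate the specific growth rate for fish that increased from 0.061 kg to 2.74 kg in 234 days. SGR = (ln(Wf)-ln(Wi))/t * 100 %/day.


ln(W_f) = ln(2.74) = 1.0079579
ln(W_i) = ln(0.061) = -2.7968814
ln(W_f) - ln(W_i) = 1.0079579 - -2.7968814 = 3.8048393
SGR = 3.8048393 / 234 * 100 = 1.626 %/day

1.626 %/day


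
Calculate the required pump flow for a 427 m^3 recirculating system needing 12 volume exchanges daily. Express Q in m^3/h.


Daily recirculation volume = 427 m^3 * 12 = 5124 m^3/day
Flow rate Q = daily volume / 24 h = 5124 / 24 = 213.5 m^3/h

213.5 m^3/h


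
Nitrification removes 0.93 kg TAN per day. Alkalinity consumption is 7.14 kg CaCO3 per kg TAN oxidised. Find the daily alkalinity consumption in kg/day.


Alkalinity factor: 7.14 kg CaCO3 consumed per kg TAN nitrified
alk = 0.93 kg TAN * 7.14 = 6.6402 kg CaCO3/day

6.6402 kg CaCO3/day


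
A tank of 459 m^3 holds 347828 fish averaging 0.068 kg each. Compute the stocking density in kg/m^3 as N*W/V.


Total biomass = 347828 fish * 0.068 kg = 23652.304 kg
Density = total biomass / volume = 23652.304 / 459 = 51.5301 kg/m^3

51.5301 kg/m^3


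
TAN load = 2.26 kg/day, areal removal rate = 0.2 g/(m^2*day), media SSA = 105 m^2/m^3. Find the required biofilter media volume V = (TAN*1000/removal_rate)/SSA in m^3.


A = 2.26*1000 / 0.2 = 11300 m^2
V = 11300 / 105 = 107.619

107.619 m^3


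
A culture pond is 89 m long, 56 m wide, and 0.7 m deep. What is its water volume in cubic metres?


Base area = L * W = 89 * 56 = 4984 m^2
Volume = area * depth = 4984 * 0.7 = 3488.8 m^3

3488.8 m^3


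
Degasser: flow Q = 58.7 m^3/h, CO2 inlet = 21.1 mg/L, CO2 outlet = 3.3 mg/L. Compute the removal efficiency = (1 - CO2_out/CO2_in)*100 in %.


CO2_out / CO2_in = 3.3 / 21.1 = 0.1563981
Fraction remaining = 0.1563981
efficiency = (1 - 0.1563981) * 100 = 84.3602 %

84.3602 %


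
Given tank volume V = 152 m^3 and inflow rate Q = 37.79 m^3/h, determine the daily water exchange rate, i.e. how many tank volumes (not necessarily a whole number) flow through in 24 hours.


Daily flow volume = 37.79 m^3/h * 24 h = 906.96 m^3/day
Exchanges = daily flow / tank volume = 906.96 / 152 = 5.96684 exchanges/day

5.96684 exchanges/day


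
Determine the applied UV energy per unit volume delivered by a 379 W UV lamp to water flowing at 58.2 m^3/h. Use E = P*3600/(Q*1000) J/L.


Energy delivered per hour = 379 W * 3600 s = 1364400 J/h
Volume treated per hour = 58.2 m^3/h * 1000 = 58200 L/h
dose = 1364400 / 58200 = 23.4433 J/L

23.4433 J/L


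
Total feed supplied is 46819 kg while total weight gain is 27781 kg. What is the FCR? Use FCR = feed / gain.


FCR = feed consumed / weight gained
FCR = 46819 kg / 27781 kg = 1.68529

1.68529


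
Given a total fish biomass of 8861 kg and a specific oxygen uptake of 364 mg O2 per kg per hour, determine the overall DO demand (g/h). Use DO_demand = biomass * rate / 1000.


Total O2 consumption (mg/h) = 8861 kg * 364 mg/(kg*h) = 3225404 mg/h
Convert to g/h: 3225404 / 1000 = 3225.404 g/h

3225.404 g/h


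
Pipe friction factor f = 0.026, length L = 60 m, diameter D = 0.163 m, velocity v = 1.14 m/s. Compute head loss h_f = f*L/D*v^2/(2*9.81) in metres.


v^2 = 1.14^2 = 1.2996 m^2/s^2
L/D = 60/0.163 = 368.09816
h_f = f*(L/D)*v^2/(2g) = 0.026 * 368.09816 * 1.2996 / 19.62 = 0.633939 m

0.633939 m


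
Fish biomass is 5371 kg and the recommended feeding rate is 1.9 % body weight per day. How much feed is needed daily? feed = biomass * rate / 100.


Feeding rate fraction = 1.9% / 100 = 0.019
Daily feed = 5371 kg * 0.019 = 102.049 kg/day

102.049 kg/day


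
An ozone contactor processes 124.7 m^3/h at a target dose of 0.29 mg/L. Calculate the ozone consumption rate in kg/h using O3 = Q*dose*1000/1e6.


O3 demand (mg/h) = Q * dose * 1000 = 124.7 * 0.29 * 1000 = 36163 mg/h
Convert mg to kg: 36163 / 1e6 = 0.036163 kg/h

0.036163 kg/h


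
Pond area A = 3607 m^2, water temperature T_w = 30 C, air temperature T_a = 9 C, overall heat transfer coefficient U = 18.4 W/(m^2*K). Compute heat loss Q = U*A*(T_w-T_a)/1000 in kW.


Temperature difference dT = 30 - 9 = 21 K
Heat loss (W) = U * A * dT = 18.4 * 3607 * 21 = 1393744.8 W
Convert to kW: 1393744.8 / 1000 = 1393.7448 kW

1393.7448 kW


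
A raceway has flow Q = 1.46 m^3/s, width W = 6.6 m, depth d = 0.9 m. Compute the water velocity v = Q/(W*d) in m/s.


Cross-sectional area = W * d = 6.6 * 0.9 = 5.94 m^2
Velocity = Q / A = 1.46 / 5.94 = 0.245791 m/s

0.245791 m/s


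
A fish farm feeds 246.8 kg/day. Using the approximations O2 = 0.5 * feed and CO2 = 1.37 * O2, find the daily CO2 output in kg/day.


O2 = 246.8 * 0.5 = 123.4
CO2 = 123.4 * 1.37 = 169.058

169.058 kg/day


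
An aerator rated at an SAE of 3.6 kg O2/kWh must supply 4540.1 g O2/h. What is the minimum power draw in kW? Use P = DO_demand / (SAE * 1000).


SAE in g O2/kWh = 3.6 * 1000 = 3600 g/kWh
P = DO_demand / SAE_g = 4540.1 / 3600 = 1.26114 kW

1.26114 kW


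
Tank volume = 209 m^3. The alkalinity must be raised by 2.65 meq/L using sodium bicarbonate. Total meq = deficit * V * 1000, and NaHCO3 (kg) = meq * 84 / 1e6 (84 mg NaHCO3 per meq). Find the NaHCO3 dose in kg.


Tank volume in L = 209 m^3 * 1000 = 209000 L
Total meq required = 2.65 meq/L * 209000 L = 553850 meq
NaHCO3 mass = 553850 meq * 84 mg/meq / 1e6 = 46.5234 kg

46.5234 kg


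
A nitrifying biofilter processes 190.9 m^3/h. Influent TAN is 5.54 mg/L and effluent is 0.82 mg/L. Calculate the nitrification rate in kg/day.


Concentration drop: TAN_in - TAN_out = 5.54 - 0.82 = 4.72 mg/L
Hourly TAN removed = Q * dTAN = 190.9 m^3/h * 4.72 mg/L = 901.048 g/h  (m^3/h * mg/L = g/h)
Daily TAN removed = 901.048 * 24 = 21625.152 g/day
Convert to kg/day: 21625.152 / 1000 = 21.625152 kg/day

21.625152 kg/day


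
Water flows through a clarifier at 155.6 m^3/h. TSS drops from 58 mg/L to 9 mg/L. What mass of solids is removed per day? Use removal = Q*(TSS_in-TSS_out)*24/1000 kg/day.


Concentration drop: TSS_in - TSS_out = 58 - 9 = 49 mg/L
Hourly solids removed = Q * dTSS = 155.6 m^3/h * 49 mg/L = 7624.4 g/h  (m^3/h * mg/L = g/h)
Daily solids removed = 7624.4 * 24 = 182985.6 g/day
Convert g to kg: 182985.6 / 1000 = 182.9856 kg/day

182.9856 kg/day


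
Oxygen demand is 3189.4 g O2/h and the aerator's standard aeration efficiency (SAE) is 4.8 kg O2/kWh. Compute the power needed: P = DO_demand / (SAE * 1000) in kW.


SAE in g O2/kWh = 4.8 * 1000 = 4800 g/kWh
P = DO_demand / SAE_g = 3189.4 / 4800 = 0.664458 kW

0.664458 kW


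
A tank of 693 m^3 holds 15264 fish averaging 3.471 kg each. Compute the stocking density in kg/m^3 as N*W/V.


Total biomass = 15264 fish * 3.471 kg = 52981.344 kg
Density = total biomass / volume = 52981.344 / 693 = 76.4522 kg/m^3

76.4522 kg/m^3


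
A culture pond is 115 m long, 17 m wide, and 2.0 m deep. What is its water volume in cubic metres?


Base area = L * W = 115 * 17 = 1955 m^2
Volume = area * depth = 1955 * 2.0 = 3910 m^3

3910 m^3


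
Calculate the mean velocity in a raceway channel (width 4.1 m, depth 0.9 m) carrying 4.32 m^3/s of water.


Cross-sectional area = W * d = 4.1 * 0.9 = 3.69 m^2
Velocity = Q / A = 4.32 / 3.69 = 1.17073 m/s

1.17073 m/s


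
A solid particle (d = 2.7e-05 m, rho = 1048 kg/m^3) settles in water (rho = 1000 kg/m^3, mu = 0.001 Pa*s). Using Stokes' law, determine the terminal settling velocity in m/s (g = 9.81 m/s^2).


Density difference: rho_p - rho_f = 1048 - 1000 = 48 kg/m^3
d^2 = (2.7e-05)^2 = 7.29e-10 m^2
Numerator = (rho_p - rho_f) * g * d^2 = 48 * 9.81 * 7.29e-10 = 3.4327152e-07
Denominator = 18 * mu = 18 * 0.001 = 0.018
v_s = 3.4327152e-07 / 0.018 = 1.90706e-05 m/s
Check: Re = rho_f * v_s * d / mu = 1000 * 1.90706e-05 * 2.7e-05 / 0.001 = 5.15e-04 < 1, so Stokes' law applies.

1.90706e-05 m/s


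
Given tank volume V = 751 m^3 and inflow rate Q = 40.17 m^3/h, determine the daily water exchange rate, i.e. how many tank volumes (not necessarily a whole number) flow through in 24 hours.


Daily flow volume = 40.17 m^3/h * 24 h = 964.08 m^3/day
Exchanges = daily flow / tank volume = 964.08 / 751 = 1.28373 exchanges/day

1.28373 exchanges/day


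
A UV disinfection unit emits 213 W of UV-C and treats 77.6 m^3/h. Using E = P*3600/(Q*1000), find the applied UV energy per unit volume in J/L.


Energy delivered per hour = 213 W * 3600 s = 766800 J/h
Volume treated per hour = 77.6 m^3/h * 1000 = 77600 L/h
dose = 766800 / 77600 = 9.88144 J/L

9.88144 J/L


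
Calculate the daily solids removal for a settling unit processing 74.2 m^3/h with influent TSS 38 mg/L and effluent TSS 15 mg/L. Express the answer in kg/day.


Concentration drop: TSS_in - TSS_out = 38 - 15 = 23 mg/L
Hourly solids removed = Q * dTSS = 74.2 m^3/h * 23 mg/L = 1706.6 g/h  (m^3/h * mg/L = g/h)
Daily solids removed = 1706.6 * 24 = 40958.4 g/day
Convert g to kg: 40958.4 / 1000 = 40.9584 kg/day

40.9584 kg/day


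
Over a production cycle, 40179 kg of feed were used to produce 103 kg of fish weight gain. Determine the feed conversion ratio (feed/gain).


FCR = feed consumed / weight gained
FCR = 40179 kg / 103 kg = 390.087

390.087


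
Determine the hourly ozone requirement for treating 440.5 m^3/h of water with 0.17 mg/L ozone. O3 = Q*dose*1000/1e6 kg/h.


O3 demand (mg/h) = Q * dose * 1000 = 440.5 * 0.17 * 1000 = 74885 mg/h
Convert mg to kg: 74885 / 1e6 = 0.074885 kg/h

0.074885 kg/h


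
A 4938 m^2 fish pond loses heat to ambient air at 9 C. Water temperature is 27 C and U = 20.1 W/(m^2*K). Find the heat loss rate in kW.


Temperature difference dT = 27 - 9 = 18 K
Heat loss (W) = U * A * dT = 20.1 * 4938 * 18 = 1786568.4 W
Convert to kW: 1786568.4 / 1000 = 1786.5684 kW

1786.5684 kW


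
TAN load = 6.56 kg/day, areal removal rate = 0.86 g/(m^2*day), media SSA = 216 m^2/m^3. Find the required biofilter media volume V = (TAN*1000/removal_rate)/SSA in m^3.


A = 6.56*1000 / 0.86 = 7627.907 m^2
V = 7627.907 / 216 = 35.3144

35.3144 m^3


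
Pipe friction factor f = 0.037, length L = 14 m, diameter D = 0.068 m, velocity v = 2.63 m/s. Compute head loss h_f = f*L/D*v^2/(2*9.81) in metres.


v^2 = 2.63^2 = 6.9169 m^2/s^2
L/D = 14/0.068 = 205.88235
h_f = f*(L/D)*v^2/(2g) = 0.037 * 205.88235 * 6.9169 / 19.62 = 2.68555 m

2.68555 m


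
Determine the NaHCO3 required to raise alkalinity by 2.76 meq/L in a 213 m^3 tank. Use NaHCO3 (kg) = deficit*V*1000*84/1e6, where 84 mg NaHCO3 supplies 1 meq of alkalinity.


Tank volume in L = 213 m^3 * 1000 = 213000 L
Total meq required = 2.76 meq/L * 213000 L = 587880 meq
NaHCO3 mass = 587880 meq * 84 mg/meq / 1e6 = 49.3819 kg

49.3819 kg


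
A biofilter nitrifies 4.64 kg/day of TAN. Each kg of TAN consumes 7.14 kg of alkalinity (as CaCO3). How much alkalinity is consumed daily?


Alkalinity factor: 7.14 kg CaCO3 consumed per kg TAN nitrified
alk = 4.64 kg TAN * 7.14 = 33.1296 kg CaCO3/day

33.1296 kg CaCO3/day


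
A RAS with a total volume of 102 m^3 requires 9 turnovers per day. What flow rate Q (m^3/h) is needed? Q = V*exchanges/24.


Daily recirculation volume = 102 m^3 * 9 = 918 m^3/day
Flow rate Q = daily volume / 24 h = 918 / 24 = 38.25 m^3/h

38.25 m^3/h


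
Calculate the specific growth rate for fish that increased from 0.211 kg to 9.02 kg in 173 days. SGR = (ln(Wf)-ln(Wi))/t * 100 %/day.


ln(W_f) = ln(9.02) = 2.1994443
ln(W_i) = ln(0.211) = -1.5558971
ln(W_f) - ln(W_i) = 2.1994443 - -1.5558971 = 3.7553414
SGR = 3.7553414 / 173 * 100 = 2.17072 %/day

2.17072 %/day


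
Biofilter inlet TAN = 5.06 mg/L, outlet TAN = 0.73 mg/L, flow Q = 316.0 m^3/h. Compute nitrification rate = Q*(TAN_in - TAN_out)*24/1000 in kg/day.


Concentration drop: TAN_in - TAN_out = 5.06 - 0.73 = 4.33 mg/L
Hourly TAN removed = Q * dTAN = 316.0 m^3/h * 4.33 mg/L = 1368.28 g/h  (m^3/h * mg/L = g/h)
Daily TAN removed = 1368.28 * 24 = 32838.72 g/day
Convert to kg/day: 32838.72 / 1000 = 32.83872 kg/day

32.83872 kg/day


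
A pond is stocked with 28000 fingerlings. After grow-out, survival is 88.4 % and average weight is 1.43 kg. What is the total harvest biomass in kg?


Survivors = 28000 * 88.4/100 = 24752 fish
Harvest biomass = survivors * W_f = 24752 * 1.43 = 35395.36 kg

35395.36 kg


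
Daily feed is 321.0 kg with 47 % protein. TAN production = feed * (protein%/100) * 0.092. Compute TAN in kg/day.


Protein in feed = 321.0 * 47/100 = 150.87 kg/day
TAN = protein * 0.092 = 150.87 * 0.092 = 13.88004 kg/day

13.88004 kg/day


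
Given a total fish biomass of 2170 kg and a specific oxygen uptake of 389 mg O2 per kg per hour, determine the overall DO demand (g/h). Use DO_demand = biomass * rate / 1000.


Total O2 consumption (mg/h) = 2170 kg * 389 mg/(kg*h) = 844130 mg/h
Convert to g/h: 844130 / 1000 = 844.13 g/h

844.13 g/h


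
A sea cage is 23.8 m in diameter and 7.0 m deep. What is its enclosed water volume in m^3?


r = d/2 = 23.8/2 = 11.9 m
Base area = pi*r^2 = pi*11.9^2 = 444.88094 m^2
Volume = 444.88094 * 7.0 = 3114.17 m^3

3114.17 m^3


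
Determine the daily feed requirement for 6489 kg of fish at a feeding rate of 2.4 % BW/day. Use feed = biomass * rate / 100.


Feeding rate fraction = 2.4% / 100 = 0.024
Daily feed = 6489 kg * 0.024 = 155.736 kg/day

155.736 kg/day


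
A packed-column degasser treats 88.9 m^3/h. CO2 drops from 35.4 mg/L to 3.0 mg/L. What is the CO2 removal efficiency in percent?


CO2_out / CO2_in = 3.0 / 35.4 = 0.084745763
Fraction remaining = 0.084745763
efficiency = (1 - 0.084745763) * 100 = 91.5254 %

91.5254 %


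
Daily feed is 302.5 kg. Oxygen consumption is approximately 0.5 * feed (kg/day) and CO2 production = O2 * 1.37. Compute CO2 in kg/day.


O2 = 302.5 * 0.5 = 151.25
CO2 = 151.25 * 1.37 = 207.2125

207.2125 kg/day


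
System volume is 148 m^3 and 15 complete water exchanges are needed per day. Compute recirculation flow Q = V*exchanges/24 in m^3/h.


Daily recirculation volume = 148 m^3 * 15 = 2220 m^3/day
Flow rate Q = daily volume / 24 h = 2220 / 24 = 92.5 m^3/h

92.5 m^3/h


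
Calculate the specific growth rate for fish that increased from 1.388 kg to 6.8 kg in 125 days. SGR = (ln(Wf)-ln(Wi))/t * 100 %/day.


ln(W_f) = ln(6.8) = 1.9169226
ln(W_i) = ln(1.388) = 0.32786386
ln(W_f) - ln(W_i) = 1.9169226 - 0.32786386 = 1.5890587
SGR = 1.5890587 / 125 * 100 = 1.27125 %/day

1.27125 %/day


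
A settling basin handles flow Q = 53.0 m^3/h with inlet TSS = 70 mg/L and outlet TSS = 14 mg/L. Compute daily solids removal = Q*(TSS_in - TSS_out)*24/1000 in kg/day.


Concentration drop: TSS_in - TSS_out = 70 - 14 = 56 mg/L
Hourly solids removed = Q * dTSS = 53.0 m^3/h * 56 mg/L = 2968 g/h  (m^3/h * mg/L = g/h)
Daily solids removed = 2968 * 24 = 71232 g/day
Convert g to kg: 71232 / 1000 = 71.232 kg/day

71.232 kg/day


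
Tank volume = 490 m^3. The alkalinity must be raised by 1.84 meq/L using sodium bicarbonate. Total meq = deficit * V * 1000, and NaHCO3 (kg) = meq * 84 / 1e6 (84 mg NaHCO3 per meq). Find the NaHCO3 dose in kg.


Tank volume in L = 490 m^3 * 1000 = 490000 L
Total meq required = 1.84 meq/L * 490000 L = 901600 meq
NaHCO3 mass = 901600 meq * 84 mg/meq / 1e6 = 75.7344 kg

75.7344 kg


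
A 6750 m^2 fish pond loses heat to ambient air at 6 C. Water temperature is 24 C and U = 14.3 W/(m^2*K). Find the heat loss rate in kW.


Temperature difference dT = 24 - 6 = 18 K
Heat loss (W) = U * A * dT = 14.3 * 6750 * 18 = 1737450 W
Convert to kW: 1737450 / 1000 = 1737.45 kW

1737.45 kW


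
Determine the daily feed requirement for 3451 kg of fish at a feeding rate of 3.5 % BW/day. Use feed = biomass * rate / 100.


Feeding rate fraction = 3.5% / 100 = 0.035
Daily feed = 3451 kg * 0.035 = 120.785 kg/day

120.785 kg/day


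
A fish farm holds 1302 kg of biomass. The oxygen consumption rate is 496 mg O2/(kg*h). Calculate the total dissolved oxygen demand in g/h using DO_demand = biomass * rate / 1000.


Total O2 consumption (mg/h) = 1302 kg * 496 mg/(kg*h) = 645792 mg/h
Convert to g/h: 645792 / 1000 = 645.792 g/h

645.792 g/h


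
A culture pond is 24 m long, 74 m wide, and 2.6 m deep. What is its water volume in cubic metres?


Base area = L * W = 24 * 74 = 1776 m^2
Volume = area * depth = 1776 * 2.6 = 4617.6 m^3

4617.6 m^3


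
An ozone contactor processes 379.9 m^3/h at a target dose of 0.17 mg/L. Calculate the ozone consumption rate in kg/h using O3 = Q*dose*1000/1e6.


O3 demand (mg/h) = Q * dose * 1000 = 379.9 * 0.17 * 1000 = 64583 mg/h
Convert mg to kg: 64583 / 1e6 = 0.064583 kg/h

0.064583 kg/h


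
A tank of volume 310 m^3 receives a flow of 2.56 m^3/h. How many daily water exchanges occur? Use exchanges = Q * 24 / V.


Daily flow volume = 2.56 m^3/h * 24 h = 61.44 m^3/day
Exchanges = daily flow / tank volume = 61.44 / 310 = 0.198194 exchanges/day

0.198194 exchanges/day


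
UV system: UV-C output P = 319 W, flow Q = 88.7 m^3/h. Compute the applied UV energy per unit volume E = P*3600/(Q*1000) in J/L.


Energy delivered per hour = 319 W * 3600 s = 1148400 J/h
Volume treated per hour = 88.7 m^3/h * 1000 = 88700 L/h
dose = 1148400 / 88700 = 12.947 J/L

12.947 J/L


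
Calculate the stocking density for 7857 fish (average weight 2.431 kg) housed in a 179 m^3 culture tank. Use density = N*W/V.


Total biomass = 7857 fish * 2.431 kg = 19100.367 kg
Density = total biomass / volume = 19100.367 / 179 = 106.706 kg/m^3

106.706 kg/m^3


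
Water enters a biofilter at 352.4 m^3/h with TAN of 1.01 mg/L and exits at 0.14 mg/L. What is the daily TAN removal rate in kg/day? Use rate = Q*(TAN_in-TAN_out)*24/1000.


Concentration drop: TAN_in - TAN_out = 1.01 - 0.14 = 0.87 mg/L
Hourly TAN removed = Q * dTAN = 352.4 m^3/h * 0.87 mg/L = 306.588 g/h  (m^3/h * mg/L = g/h)
Daily TAN removed = 306.588 * 24 = 7358.112 g/day
Convert to kg/day: 7358.112 / 1000 = 7.358112 kg/day

7.358112 kg/day


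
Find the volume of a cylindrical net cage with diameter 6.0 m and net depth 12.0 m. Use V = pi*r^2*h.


r = d/2 = 6.0/2 = 3 m
Base area = pi*r^2 = pi*3^2 = 28.274334 m^2
Volume = 28.274334 * 12.0 = 339.292 m^3

339.292 m^3


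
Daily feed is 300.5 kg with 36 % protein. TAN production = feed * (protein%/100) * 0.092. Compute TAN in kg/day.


Protein in feed = 300.5 * 36/100 = 108.18 kg/day
TAN = protein * 0.092 = 108.18 * 0.092 = 9.95256 kg/day

9.95256 kg/day


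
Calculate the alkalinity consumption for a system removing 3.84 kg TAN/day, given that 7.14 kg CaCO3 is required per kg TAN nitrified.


Alkalinity factor: 7.14 kg CaCO3 consumed per kg TAN nitrified
alk = 3.84 kg TAN * 7.14 = 27.4176 kg CaCO3/day

27.4176 kg CaCO3/day


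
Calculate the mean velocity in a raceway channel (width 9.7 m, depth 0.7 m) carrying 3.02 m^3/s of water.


Cross-sectional area = W * d = 9.7 * 0.7 = 6.79 m^2
Velocity = Q / A = 3.02 / 6.79 = 0.444772 m/s

0.444772 m/s


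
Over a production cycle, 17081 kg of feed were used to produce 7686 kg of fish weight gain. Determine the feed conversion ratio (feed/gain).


FCR = feed consumed / weight gained
FCR = 17081 kg / 7686 kg = 2.22235

2.22235


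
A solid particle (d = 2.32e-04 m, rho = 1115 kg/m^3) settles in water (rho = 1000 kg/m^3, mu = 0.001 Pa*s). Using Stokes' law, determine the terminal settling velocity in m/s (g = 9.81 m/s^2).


Density difference: rho_p - rho_f = 1115 - 1000 = 115 kg/m^3
d^2 = (2.32e-04)^2 = 5.3824e-08 m^2
Numerator = (rho_p - rho_f) * g * d^2 = 115 * 9.81 * 5.3824e-08 = 6.0721546e-05
Denominator = 18 * mu = 18 * 0.001 = 0.018
v_s = 6.0721546e-05 / 0.018 = 0.00337342 m/s
Check: Re = rho_f * v_s * d / mu = 1000 * 0.00337342 * 2.32e-04 / 0.001 = 0.783 < 1, so Stokes' law applies.

0.00337342 m/s


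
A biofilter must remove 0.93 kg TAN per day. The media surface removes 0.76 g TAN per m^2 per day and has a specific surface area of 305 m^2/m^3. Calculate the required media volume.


A = 0.93*1000 / 0.76 = 1223.6842 m^2
V = 1223.6842 / 305 = 4.01208

4.01208 m^3


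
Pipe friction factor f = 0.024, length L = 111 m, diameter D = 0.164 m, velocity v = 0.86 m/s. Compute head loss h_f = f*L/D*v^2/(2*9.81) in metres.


v^2 = 0.86^2 = 0.7396 m^2/s^2
L/D = 111/0.164 = 676.82927
h_f = f*(L/D)*v^2/(2g) = 0.024 * 676.82927 * 0.7396 / 19.62 = 0.612334 m

0.612334 m


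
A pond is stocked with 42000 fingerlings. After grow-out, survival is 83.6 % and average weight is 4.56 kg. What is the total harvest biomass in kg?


Survivors = 42000 * 83.6/100 = 35112 fish
Harvest biomass = survivors * W_f = 35112 * 4.56 = 160110.72 kg

160110.72 kg


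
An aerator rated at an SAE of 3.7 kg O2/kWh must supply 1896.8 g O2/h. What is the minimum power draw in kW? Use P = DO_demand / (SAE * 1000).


SAE in g O2/kWh = 3.7 * 1000 = 3700 g/kWh
P = DO_demand / SAE_g = 1896.8 / 3700 = 0.512649 kW

0.512649 kW


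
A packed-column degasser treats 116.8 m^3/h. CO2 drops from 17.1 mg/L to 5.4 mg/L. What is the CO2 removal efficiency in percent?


CO2_out / CO2_in = 5.4 / 17.1 = 0.31578947
Fraction remaining = 0.31578947
efficiency = (1 - 0.31578947) * 100 = 68.4211 %

68.4211 %


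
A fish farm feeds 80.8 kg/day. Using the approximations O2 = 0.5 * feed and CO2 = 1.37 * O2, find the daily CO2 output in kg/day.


O2 = 80.8 * 0.5 = 40.4
CO2 = 40.4 * 1.37 = 55.348

55.348 kg/day


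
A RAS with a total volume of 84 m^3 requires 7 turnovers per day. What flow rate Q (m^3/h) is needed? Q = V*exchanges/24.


Daily recirculation volume = 84 m^3 * 7 = 588 m^3/day
Flow rate Q = daily volume / 24 h = 588 / 24 = 24.5 m^3/h

24.5 m^3/h


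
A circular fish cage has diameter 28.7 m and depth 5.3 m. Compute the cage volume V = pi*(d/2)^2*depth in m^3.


r = d/2 = 28.7/2 = 14.35 m
Base area = pi*r^2 = pi*14.35^2 = 646.92461 m^2
Volume = 646.92461 * 5.3 = 3428.7 m^3

3428.7 m^3


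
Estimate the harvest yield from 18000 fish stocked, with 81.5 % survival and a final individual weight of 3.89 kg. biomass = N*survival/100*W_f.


Survivors = 18000 * 81.5/100 = 14670 fish
Harvest biomass = survivors * W_f = 14670 * 3.89 = 57066.3 kg

57066.3 kg


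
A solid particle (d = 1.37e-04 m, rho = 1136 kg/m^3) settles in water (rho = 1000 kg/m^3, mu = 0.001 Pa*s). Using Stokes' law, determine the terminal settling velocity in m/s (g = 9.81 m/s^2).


Density difference: rho_p - rho_f = 1136 - 1000 = 136 kg/m^3
d^2 = (1.37e-04)^2 = 1.8769e-08 m^2
Numerator = (rho_p - rho_f) * g * d^2 = 136 * 9.81 * 1.8769e-08 = 2.5040849e-05
Denominator = 18 * mu = 18 * 0.001 = 0.018
v_s = 2.5040849e-05 / 0.018 = 0.00139116 m/s
Check: Re = rho_f * v_s * d / mu = 1000 * 0.00139116 * 1.37e-04 / 0.001 = 0.191 < 1, so Stokes' law applies.

0.00139116 m/s


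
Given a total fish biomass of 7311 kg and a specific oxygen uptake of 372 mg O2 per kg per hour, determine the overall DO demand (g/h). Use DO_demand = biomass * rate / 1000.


Total O2 consumption (mg/h) = 7311 kg * 372 mg/(kg*h) = 2719692 mg/h
Convert to g/h: 2719692 / 1000 = 2719.692 g/h

2719.692 g/h


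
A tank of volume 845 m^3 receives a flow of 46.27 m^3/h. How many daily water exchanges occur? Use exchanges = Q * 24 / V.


Daily flow volume = 46.27 m^3/h * 24 h = 1110.48 m^3/day
Exchanges = daily flow / tank volume = 1110.48 / 845 = 1.31418 exchanges/day

1.31418 exchanges/day


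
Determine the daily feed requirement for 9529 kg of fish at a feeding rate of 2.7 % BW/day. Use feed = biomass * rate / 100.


Feeding rate fraction = 2.7% / 100 = 0.027
Daily feed = 9529 kg * 0.027 = 257.283 kg/day

257.283 kg/day
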